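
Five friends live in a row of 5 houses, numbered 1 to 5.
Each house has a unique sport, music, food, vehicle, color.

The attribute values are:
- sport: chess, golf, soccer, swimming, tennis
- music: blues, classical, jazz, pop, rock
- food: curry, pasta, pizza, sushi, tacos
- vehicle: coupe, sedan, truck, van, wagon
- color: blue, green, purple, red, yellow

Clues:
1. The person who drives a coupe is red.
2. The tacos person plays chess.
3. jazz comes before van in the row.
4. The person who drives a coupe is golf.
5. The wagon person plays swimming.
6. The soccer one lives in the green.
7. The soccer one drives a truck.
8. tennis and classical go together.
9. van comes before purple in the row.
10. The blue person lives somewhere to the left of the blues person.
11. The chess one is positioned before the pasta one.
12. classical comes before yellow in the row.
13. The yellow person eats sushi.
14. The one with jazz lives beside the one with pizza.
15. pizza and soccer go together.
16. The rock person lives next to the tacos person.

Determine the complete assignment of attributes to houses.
Solution:

House | Sport | Music | Food | Vehicle | Color
----------------------------------------------
  1   | golf | jazz | curry | coupe | red
  2   | soccer | rock | pizza | truck | green
  3   | chess | pop | tacos | van | blue
  4   | tennis | classical | pasta | sedan | purple
  5   | swimming | blues | sushi | wagon | yellow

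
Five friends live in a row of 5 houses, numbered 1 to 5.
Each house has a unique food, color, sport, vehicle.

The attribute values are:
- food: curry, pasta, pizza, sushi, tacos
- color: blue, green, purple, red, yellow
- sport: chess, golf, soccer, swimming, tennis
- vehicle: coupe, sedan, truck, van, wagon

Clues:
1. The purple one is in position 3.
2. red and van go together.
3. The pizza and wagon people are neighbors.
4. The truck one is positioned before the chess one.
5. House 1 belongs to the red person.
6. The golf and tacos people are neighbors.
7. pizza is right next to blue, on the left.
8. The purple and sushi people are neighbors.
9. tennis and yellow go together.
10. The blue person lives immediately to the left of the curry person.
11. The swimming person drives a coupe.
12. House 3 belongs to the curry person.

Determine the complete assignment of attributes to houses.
Solution:

House | Food | Color | Sport | Vehicle
--------------------------------------
  1   | pizza | red | golf | van
  2   | tacos | blue | soccer | wagon
  3   | curry | purple | swimming | coupe
  4   | sushi | yellow | tennis | truck
  5   | pasta | green | chess | sedan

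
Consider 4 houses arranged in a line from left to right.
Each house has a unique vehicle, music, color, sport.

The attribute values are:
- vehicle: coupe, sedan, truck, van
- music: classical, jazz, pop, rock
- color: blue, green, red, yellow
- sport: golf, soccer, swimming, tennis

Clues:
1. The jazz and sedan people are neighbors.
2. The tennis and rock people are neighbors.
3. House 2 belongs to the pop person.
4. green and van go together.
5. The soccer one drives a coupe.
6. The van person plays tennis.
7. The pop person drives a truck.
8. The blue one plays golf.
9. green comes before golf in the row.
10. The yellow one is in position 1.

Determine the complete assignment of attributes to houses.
Solution:

House | Vehicle | Music | Color | Sport
---------------------------------------
  1   | coupe | classical | yellow | soccer
  2   | truck | pop | red | swimming
  3   | van | jazz | green | tennis
  4   | sedan | rock | blue | golf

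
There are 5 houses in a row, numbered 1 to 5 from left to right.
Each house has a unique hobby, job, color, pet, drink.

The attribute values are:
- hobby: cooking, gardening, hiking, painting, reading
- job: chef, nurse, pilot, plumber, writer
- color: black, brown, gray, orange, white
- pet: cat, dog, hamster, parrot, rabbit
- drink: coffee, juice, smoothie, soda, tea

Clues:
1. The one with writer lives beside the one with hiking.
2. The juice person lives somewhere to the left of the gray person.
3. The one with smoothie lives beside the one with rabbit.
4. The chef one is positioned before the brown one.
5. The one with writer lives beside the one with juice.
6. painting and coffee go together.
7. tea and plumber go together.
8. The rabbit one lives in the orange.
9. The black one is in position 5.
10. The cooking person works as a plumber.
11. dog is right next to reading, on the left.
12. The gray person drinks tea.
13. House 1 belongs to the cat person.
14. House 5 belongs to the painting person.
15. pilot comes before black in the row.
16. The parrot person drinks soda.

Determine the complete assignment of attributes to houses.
Solution:

House | Hobby | Job | Color | Pet | Drink
-----------------------------------------
  1   | gardening | writer | white | cat | smoothie
  2   | hiking | chef | orange | rabbit | juice
  3   | cooking | plumber | gray | dog | tea
  4   | reading | pilot | brown | parrot | soda
  5   | painting | nurse | black | hamster | coffee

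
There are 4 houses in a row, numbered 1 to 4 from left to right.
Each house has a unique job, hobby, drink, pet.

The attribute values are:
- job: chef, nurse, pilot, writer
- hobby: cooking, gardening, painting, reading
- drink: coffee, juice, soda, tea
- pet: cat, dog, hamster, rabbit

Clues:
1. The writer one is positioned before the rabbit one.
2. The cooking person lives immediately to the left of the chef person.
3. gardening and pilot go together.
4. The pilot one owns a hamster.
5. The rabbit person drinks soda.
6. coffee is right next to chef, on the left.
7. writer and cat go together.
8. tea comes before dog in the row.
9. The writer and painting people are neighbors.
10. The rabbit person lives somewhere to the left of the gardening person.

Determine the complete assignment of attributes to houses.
Solution:

House | Job | Hobby | Drink | Pet
---------------------------------
  1   | writer | cooking | coffee | cat
  2   | chef | painting | soda | rabbit
  3   | pilot | gardening | tea | hamster
  4   | nurse | reading | juice | dog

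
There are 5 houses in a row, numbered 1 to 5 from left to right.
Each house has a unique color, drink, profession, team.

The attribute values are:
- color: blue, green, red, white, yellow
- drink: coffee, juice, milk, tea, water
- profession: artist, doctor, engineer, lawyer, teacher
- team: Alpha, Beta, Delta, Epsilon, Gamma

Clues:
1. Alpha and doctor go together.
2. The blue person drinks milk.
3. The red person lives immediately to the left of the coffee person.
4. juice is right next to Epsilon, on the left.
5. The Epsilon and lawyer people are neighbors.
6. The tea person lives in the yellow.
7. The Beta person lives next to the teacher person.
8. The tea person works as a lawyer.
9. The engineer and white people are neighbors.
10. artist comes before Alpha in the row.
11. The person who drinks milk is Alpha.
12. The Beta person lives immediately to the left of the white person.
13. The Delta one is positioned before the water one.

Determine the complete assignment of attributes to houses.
Solution:

House | Color | Drink | Profession | Team
-----------------------------------------
  1   | red | juice | engineer | Beta
  2   | white | coffee | teacher | Epsilon
  3   | yellow | tea | lawyer | Delta
  4   | green | water | artist | Gamma
  5   | blue | milk | doctor | Alpha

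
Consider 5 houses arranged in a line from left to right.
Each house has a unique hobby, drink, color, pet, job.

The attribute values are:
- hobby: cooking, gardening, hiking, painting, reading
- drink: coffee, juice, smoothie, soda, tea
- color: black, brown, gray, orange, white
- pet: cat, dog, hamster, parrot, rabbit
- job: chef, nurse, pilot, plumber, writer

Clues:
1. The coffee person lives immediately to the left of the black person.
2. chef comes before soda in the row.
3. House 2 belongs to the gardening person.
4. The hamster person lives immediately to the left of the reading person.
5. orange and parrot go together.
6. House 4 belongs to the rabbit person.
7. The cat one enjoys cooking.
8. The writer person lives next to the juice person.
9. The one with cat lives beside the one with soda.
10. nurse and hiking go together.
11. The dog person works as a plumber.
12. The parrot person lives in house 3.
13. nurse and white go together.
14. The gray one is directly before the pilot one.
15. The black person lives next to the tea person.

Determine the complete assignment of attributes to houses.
Solution:

House | Hobby | Drink | Color | Pet | Job
-----------------------------------------
  1   | cooking | coffee | gray | cat | chef
  2   | gardening | soda | black | hamster | pilot
  3   | reading | tea | orange | parrot | writer
  4   | hiking | juice | white | rabbit | nurse
  5   | painting | smoothie | brown | dog | plumber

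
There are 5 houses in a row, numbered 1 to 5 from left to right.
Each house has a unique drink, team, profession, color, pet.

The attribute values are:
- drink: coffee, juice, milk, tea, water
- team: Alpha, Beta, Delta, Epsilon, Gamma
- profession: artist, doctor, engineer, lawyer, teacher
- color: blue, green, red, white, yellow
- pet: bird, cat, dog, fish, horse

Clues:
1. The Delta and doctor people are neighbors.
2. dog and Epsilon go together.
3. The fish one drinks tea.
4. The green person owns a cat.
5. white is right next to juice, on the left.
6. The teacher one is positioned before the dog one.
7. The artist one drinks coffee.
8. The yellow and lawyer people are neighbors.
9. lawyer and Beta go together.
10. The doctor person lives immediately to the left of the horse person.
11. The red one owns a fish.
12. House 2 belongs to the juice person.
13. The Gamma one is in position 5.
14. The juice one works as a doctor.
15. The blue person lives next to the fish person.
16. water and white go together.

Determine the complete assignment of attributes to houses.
Solution:

House | Drink | Team | Profession | Color | Pet
-----------------------------------------------
  1   | water | Delta | teacher | white | bird
  2   | juice | Epsilon | doctor | yellow | dog
  3   | milk | Beta | lawyer | blue | horse
  4   | tea | Alpha | engineer | red | fish
  5   | coffee | Gamma | artist | green | cat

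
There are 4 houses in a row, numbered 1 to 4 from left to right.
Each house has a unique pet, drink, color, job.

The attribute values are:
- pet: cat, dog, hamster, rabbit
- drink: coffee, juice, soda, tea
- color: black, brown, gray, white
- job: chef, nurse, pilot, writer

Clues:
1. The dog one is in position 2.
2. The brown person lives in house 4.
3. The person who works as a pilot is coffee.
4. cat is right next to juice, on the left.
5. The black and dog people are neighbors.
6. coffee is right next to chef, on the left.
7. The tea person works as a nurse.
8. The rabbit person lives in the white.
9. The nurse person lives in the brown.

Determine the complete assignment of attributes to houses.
Solution:

House | Pet | Drink | Color | Job
---------------------------------
  1   | cat | coffee | black | pilot
  2   | dog | juice | gray | chef
  3   | rabbit | soda | white | writer
  4   | hamster | tea | brown | nurse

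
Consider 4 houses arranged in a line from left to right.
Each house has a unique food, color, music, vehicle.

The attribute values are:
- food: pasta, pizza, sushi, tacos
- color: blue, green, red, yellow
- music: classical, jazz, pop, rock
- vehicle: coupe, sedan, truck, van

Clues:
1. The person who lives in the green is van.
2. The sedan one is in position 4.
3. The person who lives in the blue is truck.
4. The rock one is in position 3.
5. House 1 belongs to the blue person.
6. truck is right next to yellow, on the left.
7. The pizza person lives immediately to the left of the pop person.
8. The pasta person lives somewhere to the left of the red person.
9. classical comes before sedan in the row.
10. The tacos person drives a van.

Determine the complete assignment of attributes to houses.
Solution:

House | Food | Color | Music | Vehicle
--------------------------------------
  1   | pizza | blue | classical | truck
  2   | pasta | yellow | pop | coupe
  3   | tacos | green | rock | van
  4   | sushi | red | jazz | sedan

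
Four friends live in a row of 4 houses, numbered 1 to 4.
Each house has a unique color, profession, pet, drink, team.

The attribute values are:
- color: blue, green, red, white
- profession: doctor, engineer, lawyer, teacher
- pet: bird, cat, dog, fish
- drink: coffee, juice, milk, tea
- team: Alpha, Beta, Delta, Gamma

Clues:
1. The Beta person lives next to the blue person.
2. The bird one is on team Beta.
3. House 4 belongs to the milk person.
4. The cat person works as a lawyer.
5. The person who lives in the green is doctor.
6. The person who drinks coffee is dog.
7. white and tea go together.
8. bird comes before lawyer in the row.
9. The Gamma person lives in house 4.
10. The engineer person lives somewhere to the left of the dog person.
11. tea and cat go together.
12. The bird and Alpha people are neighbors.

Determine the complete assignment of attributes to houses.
Solution:

House | Color | Profession | Pet | Drink | Team
-----------------------------------------------
  1   | red | engineer | bird | juice | Beta
  2   | blue | teacher | dog | coffee | Alpha
  3   | white | lawyer | cat | tea | Delta
  4   | green | doctor | fish | milk | Gamma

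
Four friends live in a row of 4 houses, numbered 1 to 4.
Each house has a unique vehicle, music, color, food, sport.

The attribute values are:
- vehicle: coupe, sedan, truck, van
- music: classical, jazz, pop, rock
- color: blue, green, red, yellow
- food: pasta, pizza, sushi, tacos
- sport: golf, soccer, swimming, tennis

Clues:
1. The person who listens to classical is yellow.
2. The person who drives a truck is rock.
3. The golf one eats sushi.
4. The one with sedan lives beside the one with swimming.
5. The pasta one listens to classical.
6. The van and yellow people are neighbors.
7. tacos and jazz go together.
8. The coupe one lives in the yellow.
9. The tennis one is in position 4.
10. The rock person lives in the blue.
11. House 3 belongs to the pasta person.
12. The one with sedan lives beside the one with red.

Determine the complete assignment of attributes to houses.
Solution:

House | Vehicle | Music | Color | Food | Sport
----------------------------------------------
  1   | sedan | pop | green | sushi | golf
  2   | van | jazz | red | tacos | swimming
  3   | coupe | classical | yellow | pasta | soccer
  4   | truck | rock | blue | pizza | tennis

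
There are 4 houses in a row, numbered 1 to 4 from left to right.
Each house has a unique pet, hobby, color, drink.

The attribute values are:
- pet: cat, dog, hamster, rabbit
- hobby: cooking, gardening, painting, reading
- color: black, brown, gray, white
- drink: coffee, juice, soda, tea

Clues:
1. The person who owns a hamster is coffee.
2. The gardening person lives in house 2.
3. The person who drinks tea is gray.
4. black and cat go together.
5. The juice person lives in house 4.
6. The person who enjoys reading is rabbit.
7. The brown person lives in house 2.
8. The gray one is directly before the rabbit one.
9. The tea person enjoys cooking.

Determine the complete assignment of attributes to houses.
Solution:

House | Pet | Hobby | Color | Drink
-----------------------------------
  1   | cat | painting | black | soda
  2   | hamster | gardening | brown | coffee
  3   | dog | cooking | gray | tea
  4   | rabbit | reading | white | juice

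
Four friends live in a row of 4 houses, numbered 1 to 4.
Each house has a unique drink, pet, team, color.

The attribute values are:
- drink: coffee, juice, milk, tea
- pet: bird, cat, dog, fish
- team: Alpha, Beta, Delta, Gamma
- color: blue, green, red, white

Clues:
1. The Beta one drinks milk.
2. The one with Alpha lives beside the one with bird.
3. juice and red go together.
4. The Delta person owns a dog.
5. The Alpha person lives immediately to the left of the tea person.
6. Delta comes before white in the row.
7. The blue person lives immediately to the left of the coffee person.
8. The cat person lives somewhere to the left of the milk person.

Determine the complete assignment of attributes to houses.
Solution:

House | Drink | Pet | Team | Color
----------------------------------
  1   | juice | cat | Alpha | red
  2   | tea | bird | Gamma | blue
  3   | coffee | dog | Delta | green
  4   | milk | fish | Beta | white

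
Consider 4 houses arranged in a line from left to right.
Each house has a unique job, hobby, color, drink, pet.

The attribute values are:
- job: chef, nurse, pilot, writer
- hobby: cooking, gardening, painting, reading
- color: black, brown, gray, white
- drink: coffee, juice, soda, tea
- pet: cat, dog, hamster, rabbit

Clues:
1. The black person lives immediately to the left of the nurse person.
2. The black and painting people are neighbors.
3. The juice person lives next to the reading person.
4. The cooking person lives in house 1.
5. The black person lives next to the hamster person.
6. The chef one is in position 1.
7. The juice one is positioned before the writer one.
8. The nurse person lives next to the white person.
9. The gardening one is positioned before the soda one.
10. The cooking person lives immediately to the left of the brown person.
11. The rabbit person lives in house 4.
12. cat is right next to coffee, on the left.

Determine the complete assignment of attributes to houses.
Solution:

House | Job | Hobby | Color | Drink | Pet
-----------------------------------------
  1   | chef | cooking | black | tea | cat
  2   | nurse | painting | brown | coffee | hamster
  3   | pilot | gardening | white | juice | dog
  4   | writer | reading | gray | soda | rabbit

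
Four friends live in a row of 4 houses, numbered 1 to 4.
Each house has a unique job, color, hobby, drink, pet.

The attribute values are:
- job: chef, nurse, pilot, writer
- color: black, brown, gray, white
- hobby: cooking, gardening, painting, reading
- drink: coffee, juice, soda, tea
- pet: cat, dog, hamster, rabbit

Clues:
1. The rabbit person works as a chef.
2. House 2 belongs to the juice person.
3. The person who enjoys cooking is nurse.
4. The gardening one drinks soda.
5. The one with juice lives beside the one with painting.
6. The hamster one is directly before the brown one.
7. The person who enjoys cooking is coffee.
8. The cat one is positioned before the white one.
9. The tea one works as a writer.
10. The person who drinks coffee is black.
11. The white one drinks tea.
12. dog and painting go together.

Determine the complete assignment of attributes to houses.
Solution:

House | Job | Color | Hobby | Drink | Pet
-----------------------------------------
  1   | nurse | black | cooking | coffee | hamster
  2   | pilot | brown | reading | juice | cat
  3   | writer | white | painting | tea | dog
  4   | chef | gray | gardening | soda | rabbit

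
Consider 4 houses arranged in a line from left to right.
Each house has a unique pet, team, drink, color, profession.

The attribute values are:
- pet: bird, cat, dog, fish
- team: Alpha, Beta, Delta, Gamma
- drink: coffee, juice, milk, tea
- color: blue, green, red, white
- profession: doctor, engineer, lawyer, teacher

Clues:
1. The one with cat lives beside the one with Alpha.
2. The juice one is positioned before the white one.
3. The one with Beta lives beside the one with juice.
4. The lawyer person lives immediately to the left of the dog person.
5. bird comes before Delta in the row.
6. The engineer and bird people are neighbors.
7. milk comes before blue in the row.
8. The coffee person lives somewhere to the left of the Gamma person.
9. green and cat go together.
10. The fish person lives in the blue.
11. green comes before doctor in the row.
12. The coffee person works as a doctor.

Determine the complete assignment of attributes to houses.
Solution:

House | Pet | Team | Drink | Color | Profession
-----------------------------------------------
  1   | cat | Beta | milk | green | engineer
  2   | bird | Alpha | juice | red | lawyer
  3   | dog | Delta | coffee | white | doctor
  4   | fish | Gamma | tea | blue | teacher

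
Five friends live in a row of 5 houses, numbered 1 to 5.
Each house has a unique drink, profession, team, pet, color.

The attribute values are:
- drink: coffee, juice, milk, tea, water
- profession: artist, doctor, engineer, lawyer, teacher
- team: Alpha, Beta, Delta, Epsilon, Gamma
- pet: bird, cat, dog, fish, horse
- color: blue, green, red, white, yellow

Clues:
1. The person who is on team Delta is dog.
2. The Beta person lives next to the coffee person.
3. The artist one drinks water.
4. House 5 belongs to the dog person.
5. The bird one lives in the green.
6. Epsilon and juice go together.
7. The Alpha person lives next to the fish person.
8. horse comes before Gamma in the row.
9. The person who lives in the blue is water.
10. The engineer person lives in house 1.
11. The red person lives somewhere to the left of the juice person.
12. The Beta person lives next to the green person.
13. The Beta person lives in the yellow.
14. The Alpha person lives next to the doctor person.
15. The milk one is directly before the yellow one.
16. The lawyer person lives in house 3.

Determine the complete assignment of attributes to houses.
Solution:

House | Drink | Profession | Team | Pet | Color
-----------------------------------------------
  1   | milk | engineer | Alpha | horse | red
  2   | tea | doctor | Beta | fish | yellow
  3   | coffee | lawyer | Gamma | bird | green
  4   | juice | teacher | Epsilon | cat | white
  5   | water | artist | Delta | dog | blue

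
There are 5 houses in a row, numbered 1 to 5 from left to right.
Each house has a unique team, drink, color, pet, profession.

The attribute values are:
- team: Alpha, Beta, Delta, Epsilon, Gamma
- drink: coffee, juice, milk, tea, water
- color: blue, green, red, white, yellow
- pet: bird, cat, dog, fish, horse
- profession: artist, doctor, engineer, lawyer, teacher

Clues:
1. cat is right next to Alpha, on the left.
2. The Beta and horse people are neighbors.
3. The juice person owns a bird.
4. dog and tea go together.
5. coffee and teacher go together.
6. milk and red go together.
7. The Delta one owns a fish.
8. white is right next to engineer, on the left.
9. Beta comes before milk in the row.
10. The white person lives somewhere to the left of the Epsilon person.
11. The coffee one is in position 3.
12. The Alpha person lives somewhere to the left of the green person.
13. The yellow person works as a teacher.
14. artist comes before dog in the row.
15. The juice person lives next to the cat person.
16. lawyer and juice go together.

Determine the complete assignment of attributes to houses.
Solution:

House | Team | Drink | Color | Pet | Profession
-----------------------------------------------
  1   | Gamma | juice | white | bird | lawyer
  2   | Beta | water | blue | cat | engineer
  3   | Alpha | coffee | yellow | horse | teacher
  4   | Delta | milk | red | fish | artist
  5   | Epsilon | tea | green | dog | doctor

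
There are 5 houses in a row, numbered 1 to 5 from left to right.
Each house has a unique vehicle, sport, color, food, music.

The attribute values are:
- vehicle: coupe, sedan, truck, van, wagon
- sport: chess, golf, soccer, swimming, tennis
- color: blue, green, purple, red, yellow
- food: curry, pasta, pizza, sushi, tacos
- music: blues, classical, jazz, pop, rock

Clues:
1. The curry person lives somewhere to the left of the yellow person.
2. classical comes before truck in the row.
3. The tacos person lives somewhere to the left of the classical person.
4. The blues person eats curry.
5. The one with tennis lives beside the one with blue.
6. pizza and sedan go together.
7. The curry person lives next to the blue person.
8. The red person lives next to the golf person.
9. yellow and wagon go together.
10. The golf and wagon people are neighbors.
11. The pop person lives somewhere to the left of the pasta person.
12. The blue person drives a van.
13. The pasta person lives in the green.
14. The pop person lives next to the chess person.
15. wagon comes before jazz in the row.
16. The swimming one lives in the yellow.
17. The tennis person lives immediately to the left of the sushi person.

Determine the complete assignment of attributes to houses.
Solution:

House | Vehicle | Sport | Color | Food | Music
----------------------------------------------
  1   | coupe | tennis | red | curry | blues
  2   | van | golf | blue | sushi | rock
  3   | wagon | swimming | yellow | tacos | pop
  4   | sedan | chess | purple | pizza | classical
  5   | truck | soccer | green | pasta | jazz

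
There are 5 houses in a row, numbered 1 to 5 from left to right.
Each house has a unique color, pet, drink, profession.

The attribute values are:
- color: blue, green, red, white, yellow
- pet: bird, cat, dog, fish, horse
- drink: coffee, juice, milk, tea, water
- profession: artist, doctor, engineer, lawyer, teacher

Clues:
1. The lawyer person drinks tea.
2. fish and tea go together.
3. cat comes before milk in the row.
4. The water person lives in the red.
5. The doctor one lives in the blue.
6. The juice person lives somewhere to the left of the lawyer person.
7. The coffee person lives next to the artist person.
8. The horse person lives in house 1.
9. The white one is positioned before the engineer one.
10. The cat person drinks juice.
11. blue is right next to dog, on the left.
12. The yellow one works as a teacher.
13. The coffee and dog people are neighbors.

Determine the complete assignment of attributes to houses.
Solution:

House | Color | Pet | Drink | Profession
----------------------------------------
  1   | blue | horse | coffee | doctor
  2   | red | dog | water | artist
  3   | yellow | cat | juice | teacher
  4   | white | fish | tea | lawyer
  5   | green | bird | milk | engineer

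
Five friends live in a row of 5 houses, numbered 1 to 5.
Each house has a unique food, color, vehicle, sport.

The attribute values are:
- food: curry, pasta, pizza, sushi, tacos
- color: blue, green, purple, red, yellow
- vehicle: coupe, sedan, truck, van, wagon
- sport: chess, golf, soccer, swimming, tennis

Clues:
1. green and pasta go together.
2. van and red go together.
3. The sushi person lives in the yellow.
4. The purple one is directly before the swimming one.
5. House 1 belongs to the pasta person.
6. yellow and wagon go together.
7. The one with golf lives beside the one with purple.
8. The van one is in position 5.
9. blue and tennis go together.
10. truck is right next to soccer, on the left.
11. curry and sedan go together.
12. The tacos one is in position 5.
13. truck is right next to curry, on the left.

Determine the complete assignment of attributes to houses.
Solution:

House | Food | Color | Vehicle | Sport
--------------------------------------
  1   | pasta | green | truck | golf
  2   | curry | purple | sedan | soccer
  3   | sushi | yellow | wagon | swimming
  4   | pizza | blue | coupe | tennis
  5   | tacos | red | van | chess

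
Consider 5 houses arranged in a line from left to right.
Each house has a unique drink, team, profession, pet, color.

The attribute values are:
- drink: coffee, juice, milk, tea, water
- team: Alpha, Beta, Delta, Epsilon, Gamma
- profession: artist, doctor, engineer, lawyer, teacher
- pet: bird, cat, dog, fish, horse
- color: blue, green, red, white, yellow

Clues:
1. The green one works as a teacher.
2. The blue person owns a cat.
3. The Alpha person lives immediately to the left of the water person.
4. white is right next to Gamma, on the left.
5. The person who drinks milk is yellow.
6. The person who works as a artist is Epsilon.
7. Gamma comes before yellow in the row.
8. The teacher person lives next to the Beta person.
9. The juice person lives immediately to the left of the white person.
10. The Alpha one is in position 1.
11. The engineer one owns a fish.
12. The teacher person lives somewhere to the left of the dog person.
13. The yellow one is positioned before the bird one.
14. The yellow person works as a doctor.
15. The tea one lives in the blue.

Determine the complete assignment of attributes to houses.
Solution:

House | Drink | Team | Profession | Pet | Color
-----------------------------------------------
  1   | juice | Alpha | teacher | horse | green
  2   | water | Beta | engineer | fish | white
  3   | tea | Gamma | lawyer | cat | blue
  4   | milk | Delta | doctor | dog | yellow
  5   | coffee | Epsilon | artist | bird | red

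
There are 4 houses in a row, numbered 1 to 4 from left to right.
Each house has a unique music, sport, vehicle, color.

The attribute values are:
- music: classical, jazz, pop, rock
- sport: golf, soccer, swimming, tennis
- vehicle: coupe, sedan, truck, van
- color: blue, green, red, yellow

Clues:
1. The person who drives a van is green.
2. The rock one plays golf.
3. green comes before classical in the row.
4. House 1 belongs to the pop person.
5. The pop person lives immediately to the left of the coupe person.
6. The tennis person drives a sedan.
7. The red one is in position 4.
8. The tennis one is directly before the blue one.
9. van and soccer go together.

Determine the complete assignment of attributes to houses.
Solution:

House | Music | Sport | Vehicle | Color
---------------------------------------
  1   | pop | tennis | sedan | yellow
  2   | rock | golf | coupe | blue
  3   | jazz | soccer | van | green
  4   | classical | swimming | truck | red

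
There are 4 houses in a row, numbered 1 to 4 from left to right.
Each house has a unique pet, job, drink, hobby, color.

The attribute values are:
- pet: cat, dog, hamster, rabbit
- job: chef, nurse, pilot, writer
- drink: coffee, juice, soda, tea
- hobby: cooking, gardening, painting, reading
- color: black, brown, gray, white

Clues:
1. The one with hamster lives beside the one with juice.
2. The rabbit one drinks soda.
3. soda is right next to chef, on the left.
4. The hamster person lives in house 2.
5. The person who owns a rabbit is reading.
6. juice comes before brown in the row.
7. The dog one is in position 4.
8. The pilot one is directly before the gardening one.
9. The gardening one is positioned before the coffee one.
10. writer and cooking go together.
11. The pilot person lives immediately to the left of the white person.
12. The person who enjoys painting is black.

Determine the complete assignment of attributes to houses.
Solution:

House | Pet | Job | Drink | Hobby | Color
-----------------------------------------
  1   | rabbit | pilot | soda | reading | gray
  2   | hamster | chef | tea | gardening | white
  3   | cat | nurse | juice | painting | black
  4   | dog | writer | coffee | cooking | brown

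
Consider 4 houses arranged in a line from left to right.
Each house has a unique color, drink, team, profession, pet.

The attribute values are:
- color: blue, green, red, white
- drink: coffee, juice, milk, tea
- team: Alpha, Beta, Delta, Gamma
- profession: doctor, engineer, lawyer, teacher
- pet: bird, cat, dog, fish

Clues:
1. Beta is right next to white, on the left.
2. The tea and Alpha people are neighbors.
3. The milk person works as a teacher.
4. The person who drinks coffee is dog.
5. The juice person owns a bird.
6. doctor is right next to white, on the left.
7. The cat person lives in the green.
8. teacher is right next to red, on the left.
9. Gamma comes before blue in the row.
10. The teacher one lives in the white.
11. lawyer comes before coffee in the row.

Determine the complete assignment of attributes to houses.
Solution:

House | Color | Drink | Team | Profession | Pet
-----------------------------------------------
  1   | green | tea | Beta | doctor | cat
  2   | white | milk | Alpha | teacher | fish
  3   | red | juice | Gamma | lawyer | bird
  4   | blue | coffee | Delta | engineer | dog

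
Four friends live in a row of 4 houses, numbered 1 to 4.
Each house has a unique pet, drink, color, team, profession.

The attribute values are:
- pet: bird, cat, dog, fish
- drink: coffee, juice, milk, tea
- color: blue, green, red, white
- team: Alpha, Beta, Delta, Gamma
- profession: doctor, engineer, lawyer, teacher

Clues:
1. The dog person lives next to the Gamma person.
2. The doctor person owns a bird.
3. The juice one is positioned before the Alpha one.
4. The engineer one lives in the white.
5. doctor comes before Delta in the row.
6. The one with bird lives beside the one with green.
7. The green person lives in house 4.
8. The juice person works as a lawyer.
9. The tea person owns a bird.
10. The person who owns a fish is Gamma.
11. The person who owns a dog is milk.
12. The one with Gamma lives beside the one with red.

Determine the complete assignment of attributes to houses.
Solution:

House | Pet | Drink | Color | Team | Profession
-----------------------------------------------
  1   | dog | milk | white | Beta | engineer
  2   | fish | juice | blue | Gamma | lawyer
  3   | bird | tea | red | Alpha | doctor
  4   | cat | coffee | green | Delta | teacher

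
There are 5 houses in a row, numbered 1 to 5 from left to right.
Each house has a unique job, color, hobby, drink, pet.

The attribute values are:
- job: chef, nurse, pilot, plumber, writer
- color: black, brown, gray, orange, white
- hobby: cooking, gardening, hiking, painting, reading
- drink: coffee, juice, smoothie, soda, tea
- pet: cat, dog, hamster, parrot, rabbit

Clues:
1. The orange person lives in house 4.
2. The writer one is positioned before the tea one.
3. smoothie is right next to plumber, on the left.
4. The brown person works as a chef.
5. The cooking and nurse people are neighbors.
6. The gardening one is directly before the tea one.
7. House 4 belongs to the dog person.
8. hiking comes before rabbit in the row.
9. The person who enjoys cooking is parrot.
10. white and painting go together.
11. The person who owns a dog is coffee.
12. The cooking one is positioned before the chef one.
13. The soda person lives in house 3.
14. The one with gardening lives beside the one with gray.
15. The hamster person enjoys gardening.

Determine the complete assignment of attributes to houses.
Solution:

House | Job | Color | Hobby | Drink | Pet
-----------------------------------------
  1   | writer | black | gardening | smoothie | hamster
  2   | plumber | gray | cooking | tea | parrot
  3   | nurse | white | painting | soda | cat
  4   | pilot | orange | hiking | coffee | dog
  5   | chef | brown | reading | juice | rabbit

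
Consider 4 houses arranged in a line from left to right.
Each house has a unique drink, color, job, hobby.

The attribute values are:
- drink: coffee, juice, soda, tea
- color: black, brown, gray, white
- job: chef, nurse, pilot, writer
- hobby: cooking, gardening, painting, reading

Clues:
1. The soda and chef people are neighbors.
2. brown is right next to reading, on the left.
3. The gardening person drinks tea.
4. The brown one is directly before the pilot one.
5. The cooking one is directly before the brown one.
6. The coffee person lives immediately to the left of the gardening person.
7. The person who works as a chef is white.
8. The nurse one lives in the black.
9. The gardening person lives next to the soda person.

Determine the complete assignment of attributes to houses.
Solution:

House | Drink | Color | Job | Hobby
-----------------------------------
  1   | coffee | black | nurse | cooking
  2   | tea | brown | writer | gardening
  3   | soda | gray | pilot | reading
  4   | juice | white | chef | painting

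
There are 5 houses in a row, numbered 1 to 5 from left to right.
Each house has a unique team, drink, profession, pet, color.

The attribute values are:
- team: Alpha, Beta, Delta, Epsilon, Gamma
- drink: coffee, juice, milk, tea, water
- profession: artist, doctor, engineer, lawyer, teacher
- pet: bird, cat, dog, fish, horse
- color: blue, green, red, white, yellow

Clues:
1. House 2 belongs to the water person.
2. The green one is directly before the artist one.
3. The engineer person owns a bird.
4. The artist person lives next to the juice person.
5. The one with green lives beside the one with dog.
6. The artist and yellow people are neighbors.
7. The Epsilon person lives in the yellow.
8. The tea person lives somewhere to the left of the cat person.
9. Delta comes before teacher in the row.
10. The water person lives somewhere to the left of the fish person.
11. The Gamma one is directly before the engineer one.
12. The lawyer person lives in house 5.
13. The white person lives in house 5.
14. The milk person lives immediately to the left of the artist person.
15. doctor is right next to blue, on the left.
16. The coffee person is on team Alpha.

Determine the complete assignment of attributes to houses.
Solution:

House | Team | Drink | Profession | Pet | Color
-----------------------------------------------
  1   | Delta | milk | doctor | horse | green
  2   | Gamma | water | artist | dog | blue
  3   | Epsilon | juice | engineer | bird | yellow
  4   | Beta | tea | teacher | fish | red
  5   | Alpha | coffee | lawyer | cat | white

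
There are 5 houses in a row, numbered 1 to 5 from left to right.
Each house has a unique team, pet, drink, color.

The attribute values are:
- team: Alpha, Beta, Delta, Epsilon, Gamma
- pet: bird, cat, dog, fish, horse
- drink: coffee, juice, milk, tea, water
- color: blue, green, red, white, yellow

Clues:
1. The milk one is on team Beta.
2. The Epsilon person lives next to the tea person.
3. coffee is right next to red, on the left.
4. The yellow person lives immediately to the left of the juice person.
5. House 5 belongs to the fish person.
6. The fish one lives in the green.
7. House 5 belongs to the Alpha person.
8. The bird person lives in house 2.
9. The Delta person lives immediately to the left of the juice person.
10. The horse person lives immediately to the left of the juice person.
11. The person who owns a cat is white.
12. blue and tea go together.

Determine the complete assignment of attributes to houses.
Solution:

House | Team | Pet | Drink | Color
----------------------------------
  1   | Delta | horse | coffee | yellow
  2   | Epsilon | bird | juice | red
  3   | Gamma | dog | tea | blue
  4   | Beta | cat | milk | white
  5   | Alpha | fish | water | green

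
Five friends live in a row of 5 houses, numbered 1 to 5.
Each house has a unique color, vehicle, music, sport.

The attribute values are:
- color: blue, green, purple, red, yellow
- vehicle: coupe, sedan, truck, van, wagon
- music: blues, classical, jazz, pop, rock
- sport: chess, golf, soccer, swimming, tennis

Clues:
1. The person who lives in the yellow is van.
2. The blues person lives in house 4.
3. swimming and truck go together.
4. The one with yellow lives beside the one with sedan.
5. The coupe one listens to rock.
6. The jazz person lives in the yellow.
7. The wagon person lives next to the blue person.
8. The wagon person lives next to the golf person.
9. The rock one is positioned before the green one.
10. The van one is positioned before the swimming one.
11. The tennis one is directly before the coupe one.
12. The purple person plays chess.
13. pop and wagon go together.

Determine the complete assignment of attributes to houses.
Solution:

House | Color | Vehicle | Music | Sport
---------------------------------------
  1   | red | wagon | pop | tennis
  2   | blue | coupe | rock | golf
  3   | yellow | van | jazz | soccer
  4   | purple | sedan | blues | chess
  5   | green | truck | classical | swimming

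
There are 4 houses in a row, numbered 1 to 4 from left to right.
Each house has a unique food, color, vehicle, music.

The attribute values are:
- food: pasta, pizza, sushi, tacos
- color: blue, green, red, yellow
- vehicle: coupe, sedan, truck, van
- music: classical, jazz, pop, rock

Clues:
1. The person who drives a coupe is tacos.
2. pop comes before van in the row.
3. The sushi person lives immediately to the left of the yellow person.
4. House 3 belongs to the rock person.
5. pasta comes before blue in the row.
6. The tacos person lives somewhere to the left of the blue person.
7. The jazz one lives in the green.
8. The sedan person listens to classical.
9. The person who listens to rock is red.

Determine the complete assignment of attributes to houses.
Solution:

House | Food | Color | Vehicle | Music
--------------------------------------
  1   | sushi | green | truck | jazz
  2   | tacos | yellow | coupe | pop
  3   | pasta | red | van | rock
  4   | pizza | blue | sedan | classical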